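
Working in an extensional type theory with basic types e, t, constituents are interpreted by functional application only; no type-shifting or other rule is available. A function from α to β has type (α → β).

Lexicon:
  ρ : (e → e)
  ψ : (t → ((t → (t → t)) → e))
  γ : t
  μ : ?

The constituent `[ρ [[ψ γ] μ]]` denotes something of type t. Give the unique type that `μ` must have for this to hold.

For [ρ [[ψ γ] μ]] to have type t with ρ of type (e → e), [[ψ γ] μ] must be the function: [[ψ γ] μ] : ((e → e) → t).
For [[ψ γ] μ] to have type ((e → e) → t) with [ψ γ] of type ((t → (t → t)) → e), μ must be the function: μ : (((t → (t → t)) → e) → ((e → e) → t)).

(((t → (t → t)) → e) → ((e → e) → t))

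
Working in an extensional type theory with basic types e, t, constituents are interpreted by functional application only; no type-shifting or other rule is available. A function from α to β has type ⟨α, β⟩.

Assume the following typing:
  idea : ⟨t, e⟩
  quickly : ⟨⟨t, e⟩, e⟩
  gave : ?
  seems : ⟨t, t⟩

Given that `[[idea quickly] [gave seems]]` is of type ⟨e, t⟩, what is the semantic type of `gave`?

[[idea quickly] [gave seems]] is required to be ⟨e, t⟩. [idea quickly] : e cannot yield ⟨e, t⟩ as functor, so [gave seems] : ⟨e, ⟨e, t⟩⟩.
[gave seems] is required to be ⟨e, ⟨e, t⟩⟩. seems : ⟨t, t⟩ cannot yield ⟨e, ⟨e, t⟩⟩ as functor, so gave : ⟨⟨t, t⟩, ⟨e, ⟨e, t⟩⟩⟩.

⟨⟨t, t⟩, ⟨e, ⟨e, t⟩⟩⟩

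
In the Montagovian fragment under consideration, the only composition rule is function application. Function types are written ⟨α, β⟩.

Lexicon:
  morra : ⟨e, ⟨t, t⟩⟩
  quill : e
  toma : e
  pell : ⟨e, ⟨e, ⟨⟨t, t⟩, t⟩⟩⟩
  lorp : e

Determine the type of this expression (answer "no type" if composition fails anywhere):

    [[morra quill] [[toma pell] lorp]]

[morra quill]: ⟨e, ⟨t, t⟩⟩ applied to e yields ⟨t, t⟩.
[toma pell]: ⟨e, ⟨e, ⟨⟨t, t⟩, t⟩⟩⟩ applied to e yields ⟨e, ⟨⟨t, t⟩, t⟩⟩.
[[toma pell] lorp]: ⟨e, ⟨⟨t, t⟩, t⟩⟩ applied to e yields ⟨⟨t, t⟩, t⟩.
[[morra quill] [[toma pell] lorp]]: ⟨⟨t, t⟩, t⟩ applied to ⟨t, t⟩ yields t.

t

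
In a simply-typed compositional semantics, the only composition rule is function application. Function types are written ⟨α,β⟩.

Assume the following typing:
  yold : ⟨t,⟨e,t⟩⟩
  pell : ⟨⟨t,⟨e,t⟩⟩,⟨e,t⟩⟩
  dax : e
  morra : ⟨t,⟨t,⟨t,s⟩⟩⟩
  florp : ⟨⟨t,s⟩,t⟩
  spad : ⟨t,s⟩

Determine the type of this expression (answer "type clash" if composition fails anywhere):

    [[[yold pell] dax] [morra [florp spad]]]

[yold pell]: functor pell : ⟨⟨t,⟨e,t⟩⟩,⟨e,t⟩⟩, argument yold : ⟨t,⟨e,t⟩⟩; result ⟨e,t⟩.
[[yold pell] dax]: functor [yold pell] : ⟨e,t⟩, argument dax : e; result t.
[florp spad]: functor florp : ⟨⟨t,s⟩,t⟩, argument spad : ⟨t,s⟩; result t.
[morra [florp spad]]: functor morra : ⟨t,⟨t,⟨t,s⟩⟩⟩, argument [florp spad] : t; result ⟨t,⟨t,s⟩⟩.
[[[yold pell] dax] [morra [florp spad]]]: functor [morra [florp spad]] : ⟨t,⟨t,s⟩⟩, argument [[yold pell] dax] : t; result ⟨t,s⟩.

⟨t,s⟩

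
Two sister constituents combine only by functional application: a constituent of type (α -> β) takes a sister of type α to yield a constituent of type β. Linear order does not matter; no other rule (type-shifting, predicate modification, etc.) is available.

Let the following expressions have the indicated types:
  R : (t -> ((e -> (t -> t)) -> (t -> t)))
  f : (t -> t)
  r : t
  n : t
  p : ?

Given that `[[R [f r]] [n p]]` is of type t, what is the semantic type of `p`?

[[R [f r]] [n p]] is required to be t. [R [f r]] : ((e -> (t -> t)) -> (t -> t)) cannot yield t as functor, so [n p] : (((e -> (t -> t)) -> (t -> t)) -> t).
[n p] is required to be (((e -> (t -> t)) -> (t -> t)) -> t). n : t cannot yield (((e -> (t -> t)) -> (t -> t)) -> t) as functor, so p : (t -> (((e -> (t -> t)) -> (t -> t)) -> t)).

(t -> (((e -> (t -> t)) -> (t -> t)) -> t))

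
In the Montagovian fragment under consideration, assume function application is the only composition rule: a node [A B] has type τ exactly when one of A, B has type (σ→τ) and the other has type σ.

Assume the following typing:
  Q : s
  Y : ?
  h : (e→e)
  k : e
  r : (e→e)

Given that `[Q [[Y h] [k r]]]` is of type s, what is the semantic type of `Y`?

((e→e)→(e→(s→s)))

For [Q [[Y h] [k r]]] to have type s with Q of type s, [[Y h] [k r]] must be the function: [[Y h] [k r]] : (s→s).
For [[Y h] [k r]] to have type (s→s) with [k r] of type e, [Y h] must be the function: [Y h] : (e→(s→s)).
For [Y h] to have type (e→(s→s)) with h of type (e→e), Y must be the function: Y : ((e→e)→(e→(s→s))).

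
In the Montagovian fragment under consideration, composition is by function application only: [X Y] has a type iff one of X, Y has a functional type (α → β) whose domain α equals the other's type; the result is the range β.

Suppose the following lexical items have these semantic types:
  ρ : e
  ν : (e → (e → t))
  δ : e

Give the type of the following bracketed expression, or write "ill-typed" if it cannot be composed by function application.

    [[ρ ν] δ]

[ρ ν]: (e → (e → t)) applied to e yields (e → t).
[[ρ ν] δ]: (e → t) applied to e yields t.

t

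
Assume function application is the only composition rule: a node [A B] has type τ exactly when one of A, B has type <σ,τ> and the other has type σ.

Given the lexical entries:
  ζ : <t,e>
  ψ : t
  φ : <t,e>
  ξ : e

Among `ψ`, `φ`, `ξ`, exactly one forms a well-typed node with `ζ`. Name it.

ψ

ψ — combines: ζ : <t,e> takes ψ : t as argument, giving e.
φ : <t,e> — does not combine with ζ.
ξ : e — does not combine with ζ.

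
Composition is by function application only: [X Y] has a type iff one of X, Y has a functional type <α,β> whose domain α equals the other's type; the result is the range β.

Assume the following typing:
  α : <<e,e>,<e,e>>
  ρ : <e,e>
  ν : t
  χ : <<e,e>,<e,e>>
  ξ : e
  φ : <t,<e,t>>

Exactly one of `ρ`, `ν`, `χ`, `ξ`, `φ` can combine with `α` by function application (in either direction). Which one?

ρ — combines: α : <<e,e>,<e,e>> takes ρ : <e,e> as argument, giving <e,e>.
ν : t — α needs <e,e>; ν needs nothing (atomic); neither fits.
χ : <<e,e>,<e,e>> — α needs <e,e>; χ needs <e,e>; neither fits.
ξ : e — α needs <e,e>; ξ needs nothing (atomic); neither fits.
φ : <t,<e,t>> — α needs <e,e>; φ needs t; neither fits.

ρ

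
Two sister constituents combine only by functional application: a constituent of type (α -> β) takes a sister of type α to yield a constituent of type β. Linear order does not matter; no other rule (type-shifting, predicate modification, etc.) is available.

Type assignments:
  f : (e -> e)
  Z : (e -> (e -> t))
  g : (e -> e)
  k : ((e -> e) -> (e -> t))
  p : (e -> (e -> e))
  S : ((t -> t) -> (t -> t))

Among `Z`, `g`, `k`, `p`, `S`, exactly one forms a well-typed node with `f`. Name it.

Z : (e -> (e -> t)) — f needs e; Z needs e; neither fits.
g : (e -> e) — f needs e; g needs e; neither fits.
k — combines: k : ((e -> e) -> (e -> t)) takes f : (e -> e) as argument, giving (e -> t).
p : (e -> (e -> e)) — f needs e; p needs e; neither fits.
S : ((t -> t) -> (t -> t)) — f needs e; S needs (t -> t); neither fits.

k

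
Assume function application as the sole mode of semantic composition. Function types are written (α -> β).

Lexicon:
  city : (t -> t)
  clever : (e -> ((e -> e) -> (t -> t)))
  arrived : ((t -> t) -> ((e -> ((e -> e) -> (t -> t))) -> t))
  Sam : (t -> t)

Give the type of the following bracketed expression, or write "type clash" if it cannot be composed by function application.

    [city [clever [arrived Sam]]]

t

[arrived Sam] — arrived of type ((t -> t) -> ((e -> ((e -> e) -> (t -> t))) -> t)) combines with Sam of type (t -> t): type ((e -> ((e -> e) -> (t -> t))) -> t).
[clever [arrived Sam]] — [arrived Sam] of type ((e -> ((e -> e) -> (t -> t))) -> t) combines with clever of type (e -> ((e -> e) -> (t -> t))): type t.
[city [clever [arrived Sam]]] — city of type (t -> t) combines with [clever [arrived Sam]] of type t: type t.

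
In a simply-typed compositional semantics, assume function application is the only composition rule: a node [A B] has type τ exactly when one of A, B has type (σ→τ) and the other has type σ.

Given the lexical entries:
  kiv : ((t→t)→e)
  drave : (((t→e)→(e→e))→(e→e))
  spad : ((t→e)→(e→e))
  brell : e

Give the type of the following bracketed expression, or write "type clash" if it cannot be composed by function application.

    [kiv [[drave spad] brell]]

At [drave spad], drave : (((t→e)→(e→e))→(e→e)) takes spad : ((t→e)→(e→e)), giving (e→e).
At [[drave spad] brell], [drave spad] : (e→e) takes brell : e, giving e.
At [kiv [[drave spad] brell]]: neither ((t→t)→e) nor e can take the other as argument; the node is ill-typed.

type clash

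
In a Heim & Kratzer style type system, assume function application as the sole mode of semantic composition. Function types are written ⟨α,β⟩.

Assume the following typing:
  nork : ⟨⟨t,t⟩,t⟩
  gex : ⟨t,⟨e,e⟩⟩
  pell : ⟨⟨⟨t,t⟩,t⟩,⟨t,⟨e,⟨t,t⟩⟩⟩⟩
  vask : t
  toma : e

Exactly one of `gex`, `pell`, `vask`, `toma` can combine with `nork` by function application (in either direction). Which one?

gex : ⟨t,⟨e,e⟩⟩ — neither side's domain matches the other.
pell — combines: pell : ⟨⟨⟨t,t⟩,t⟩,⟨t,⟨e,⟨t,t⟩⟩⟩⟩ takes nork : ⟨⟨t,t⟩,t⟩ as argument, giving ⟨t,⟨e,⟨t,t⟩⟩⟩.
vask : t — neither side's domain matches the other.
toma : e — neither side's domain matches the other.

pell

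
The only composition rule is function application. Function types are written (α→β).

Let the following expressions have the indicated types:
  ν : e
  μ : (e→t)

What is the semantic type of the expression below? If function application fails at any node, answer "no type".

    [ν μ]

[ν μ] — μ of type (e→t) combines with ν of type e: type t.

t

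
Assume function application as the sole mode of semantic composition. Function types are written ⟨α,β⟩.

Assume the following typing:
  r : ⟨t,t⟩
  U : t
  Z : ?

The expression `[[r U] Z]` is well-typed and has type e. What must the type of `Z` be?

[[r U] Z] must have type e. The sister [r U] has type t; that is not a function onto e, so Z must be the functor, of type ⟨t,e⟩.

⟨t,e⟩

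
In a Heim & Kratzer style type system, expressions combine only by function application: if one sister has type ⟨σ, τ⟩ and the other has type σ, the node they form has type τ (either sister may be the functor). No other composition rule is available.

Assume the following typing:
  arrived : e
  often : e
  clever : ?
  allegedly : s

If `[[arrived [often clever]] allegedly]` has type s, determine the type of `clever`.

⟨e, ⟨e, ⟨s, s⟩⟩⟩

At [[arrived [often clever]] allegedly] (required: s): allegedly is s, which is not a function with range s; hence [arrived [often clever]] is the functor — type ⟨s, s⟩.
At [arrived [often clever]] (required: ⟨s, s⟩): arrived is e, which is not a function with range ⟨s, s⟩; hence [often clever] is the functor — type ⟨e, ⟨s, s⟩⟩.
At [often clever] (required: ⟨e, ⟨s, s⟩⟩): often is e, which is not a function with range ⟨e, ⟨s, s⟩⟩; hence clever is the functor — type ⟨e, ⟨e, ⟨s, s⟩⟩⟩.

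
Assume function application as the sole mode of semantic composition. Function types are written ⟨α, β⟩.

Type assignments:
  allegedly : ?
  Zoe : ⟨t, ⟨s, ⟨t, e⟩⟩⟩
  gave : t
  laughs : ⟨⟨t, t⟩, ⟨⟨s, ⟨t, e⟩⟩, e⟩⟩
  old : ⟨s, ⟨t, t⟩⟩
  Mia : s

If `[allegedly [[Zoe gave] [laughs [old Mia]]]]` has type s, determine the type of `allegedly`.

[allegedly [[Zoe gave] [laughs [old Mia]]]] must have type s. The sister [[Zoe gave] [laughs [old Mia]]] has type e; that is not a function onto s, so allegedly must be the functor, of type ⟨e, s⟩.

⟨e, s⟩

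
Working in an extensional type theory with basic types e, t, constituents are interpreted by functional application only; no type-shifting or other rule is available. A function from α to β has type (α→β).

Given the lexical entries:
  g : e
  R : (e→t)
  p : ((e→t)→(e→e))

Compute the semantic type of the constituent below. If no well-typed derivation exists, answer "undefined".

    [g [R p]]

[R p]: p is ((e→t)→(e→e)), R is (e→t); result (e→e).
[g [R p]]: [R p] is (e→e), g is e; result e.

e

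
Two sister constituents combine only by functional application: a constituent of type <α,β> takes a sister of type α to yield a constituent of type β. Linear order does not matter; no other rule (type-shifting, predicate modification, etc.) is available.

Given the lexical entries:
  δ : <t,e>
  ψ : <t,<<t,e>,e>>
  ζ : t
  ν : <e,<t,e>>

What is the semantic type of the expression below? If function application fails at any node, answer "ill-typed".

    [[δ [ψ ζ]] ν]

<t,e>

[ψ ζ]: functor ψ : <t,<<t,e>,e>>, argument ζ : t; result <<t,e>,e>.
[δ [ψ ζ]]: functor [ψ ζ] : <<t,e>,e>, argument δ : <t,e>; result e.
[[δ [ψ ζ]] ν]: functor ν : <e,<t,e>>, argument [δ [ψ ζ]] : e; result <t,e>.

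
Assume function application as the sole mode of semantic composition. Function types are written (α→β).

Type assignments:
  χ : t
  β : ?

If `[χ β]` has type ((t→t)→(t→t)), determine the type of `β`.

(t→((t→t)→(t→t)))

At [χ β] (required: ((t→t)→(t→t))): χ is t, which is not a function with range ((t→t)→(t→t)); hence β is the functor — type (t→((t→t)→(t→t))).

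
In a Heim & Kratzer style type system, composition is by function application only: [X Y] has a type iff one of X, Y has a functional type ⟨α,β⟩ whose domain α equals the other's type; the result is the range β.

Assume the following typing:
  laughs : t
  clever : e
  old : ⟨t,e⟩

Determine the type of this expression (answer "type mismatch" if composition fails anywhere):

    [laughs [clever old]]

[clever old]: e and ⟨t,e⟩ cannot combine by function application — type clash.

type mismatch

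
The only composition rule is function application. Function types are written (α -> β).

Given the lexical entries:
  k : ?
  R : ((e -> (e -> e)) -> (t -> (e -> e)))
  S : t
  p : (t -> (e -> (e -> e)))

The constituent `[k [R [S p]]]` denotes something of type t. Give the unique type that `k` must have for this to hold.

((t -> (e -> e)) -> t)

At [k [R [S p]]] (required: t): [R [S p]] is (t -> (e -> e)), which is not a function with range t; hence k is the functor — type ((t -> (e -> e)) -> t).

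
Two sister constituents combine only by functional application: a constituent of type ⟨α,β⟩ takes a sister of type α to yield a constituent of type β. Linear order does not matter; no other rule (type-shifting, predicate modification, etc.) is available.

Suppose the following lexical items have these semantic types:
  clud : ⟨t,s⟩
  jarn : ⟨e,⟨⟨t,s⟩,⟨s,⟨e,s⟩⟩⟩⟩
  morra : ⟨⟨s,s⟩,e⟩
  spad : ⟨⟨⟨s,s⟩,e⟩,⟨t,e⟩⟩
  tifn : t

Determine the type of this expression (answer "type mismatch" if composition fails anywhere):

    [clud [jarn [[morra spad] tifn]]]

⟨s,⟨e,s⟩⟩

[morra spad]: functor spad : ⟨⟨⟨s,s⟩,e⟩,⟨t,e⟩⟩, argument morra : ⟨⟨s,s⟩,e⟩; result ⟨t,e⟩.
[[morra spad] tifn]: functor [morra spad] : ⟨t,e⟩, argument tifn : t; result e.
[jarn [[morra spad] tifn]]: functor jarn : ⟨e,⟨⟨t,s⟩,⟨s,⟨e,s⟩⟩⟩⟩, argument [[morra spad] tifn] : e; result ⟨⟨t,s⟩,⟨s,⟨e,s⟩⟩⟩.
[clud [jarn [[morra spad] tifn]]]: functor [jarn [[morra spad] tifn]] : ⟨⟨t,s⟩,⟨s,⟨e,s⟩⟩⟩, argument clud : ⟨t,s⟩; result ⟨s,⟨e,s⟩⟩.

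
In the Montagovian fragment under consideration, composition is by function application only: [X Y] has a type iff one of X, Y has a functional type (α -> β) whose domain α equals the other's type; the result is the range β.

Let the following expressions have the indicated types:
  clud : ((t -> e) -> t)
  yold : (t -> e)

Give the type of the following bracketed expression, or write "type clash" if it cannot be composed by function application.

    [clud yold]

At [clud yold], clud : ((t -> e) -> t) takes yold : (t -> e), giving t.

t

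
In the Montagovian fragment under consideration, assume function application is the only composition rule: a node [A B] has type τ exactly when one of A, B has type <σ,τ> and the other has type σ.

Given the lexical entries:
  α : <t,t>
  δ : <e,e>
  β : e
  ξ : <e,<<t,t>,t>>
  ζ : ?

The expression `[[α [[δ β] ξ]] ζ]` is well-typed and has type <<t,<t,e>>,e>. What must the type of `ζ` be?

[[α [[δ β] ξ]] ζ] must have type <<t,<t,e>>,e>. The sister [α [[δ β] ξ]] has type t; that is not a function onto <<t,<t,e>>,e>, so ζ must be the functor, of type <t,<<t,<t,e>>,e>>.

<t,<<t,<t,e>>,e>>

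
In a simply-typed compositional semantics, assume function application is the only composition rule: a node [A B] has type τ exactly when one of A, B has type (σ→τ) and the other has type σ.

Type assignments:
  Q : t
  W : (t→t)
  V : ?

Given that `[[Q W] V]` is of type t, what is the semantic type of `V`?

For [[Q W] V] to have type t with [Q W] of type t, V must be the function: V : (t→t).

(t→t)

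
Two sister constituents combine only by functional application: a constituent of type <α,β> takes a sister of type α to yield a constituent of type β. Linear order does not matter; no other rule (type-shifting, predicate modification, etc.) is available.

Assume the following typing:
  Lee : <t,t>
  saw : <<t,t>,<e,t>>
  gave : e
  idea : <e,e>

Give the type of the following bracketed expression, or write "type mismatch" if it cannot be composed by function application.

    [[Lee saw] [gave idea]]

t

[Lee saw]: saw is <<t,t>,<e,t>>, Lee is <t,t>; result <e,t>.
[gave idea]: idea is <e,e>, gave is e; result e.
[[Lee saw] [gave idea]]: [Lee saw] is <e,t>, [gave idea] is e; result t.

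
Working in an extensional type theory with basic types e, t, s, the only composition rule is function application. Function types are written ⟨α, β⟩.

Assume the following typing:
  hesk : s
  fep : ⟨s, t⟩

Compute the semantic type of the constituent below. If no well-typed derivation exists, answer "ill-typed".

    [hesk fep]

[hesk fep]: ⟨s, t⟩ applied to s yields t.

t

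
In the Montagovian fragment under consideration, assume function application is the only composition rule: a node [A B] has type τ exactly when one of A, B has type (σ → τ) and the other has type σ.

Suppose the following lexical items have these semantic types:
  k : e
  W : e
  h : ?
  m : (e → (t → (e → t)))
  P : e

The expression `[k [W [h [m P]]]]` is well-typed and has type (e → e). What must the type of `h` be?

[k [W [h [m P]]]] is required to be (e → e). k : e cannot yield (e → e) as functor, so [W [h [m P]]] : (e → (e → e)).
[W [h [m P]]] is required to be (e → (e → e)). W : e cannot yield (e → (e → e)) as functor, so [h [m P]] : (e → (e → (e → e))).
[h [m P]] is required to be (e → (e → (e → e))). [m P] : (t → (e → t)) cannot yield (e → (e → (e → e))) as functor, so h : ((t → (e → t)) → (e → (e → (e → e)))).

((t → (e → t)) → (e → (e → (e → e))))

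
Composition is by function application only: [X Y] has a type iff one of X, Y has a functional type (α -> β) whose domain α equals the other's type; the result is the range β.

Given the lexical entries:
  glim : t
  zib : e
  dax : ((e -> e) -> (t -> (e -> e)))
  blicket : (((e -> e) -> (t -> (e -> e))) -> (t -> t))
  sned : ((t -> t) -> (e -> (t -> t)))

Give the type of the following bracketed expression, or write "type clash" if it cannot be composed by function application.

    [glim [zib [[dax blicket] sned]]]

t

[dax blicket]: blicket is (((e -> e) -> (t -> (e -> e))) -> (t -> t)), dax is ((e -> e) -> (t -> (e -> e))); result (t -> t).
[[dax blicket] sned]: sned is ((t -> t) -> (e -> (t -> t))), [dax blicket] is (t -> t); result (e -> (t -> t)).
[zib [[dax blicket] sned]]: [[dax blicket] sned] is (e -> (t -> t)), zib is e; result (t -> t).
[glim [zib [[dax blicket] sned]]]: [zib [[dax blicket] sned]] is (t -> t), glim is t; result t.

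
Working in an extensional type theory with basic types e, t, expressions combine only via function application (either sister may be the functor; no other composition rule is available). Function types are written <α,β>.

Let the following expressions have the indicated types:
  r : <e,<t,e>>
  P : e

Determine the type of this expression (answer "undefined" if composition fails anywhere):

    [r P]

<t,e>

[r P] — r of type <e,<t,e>> combines with P of type e: type <t,e>.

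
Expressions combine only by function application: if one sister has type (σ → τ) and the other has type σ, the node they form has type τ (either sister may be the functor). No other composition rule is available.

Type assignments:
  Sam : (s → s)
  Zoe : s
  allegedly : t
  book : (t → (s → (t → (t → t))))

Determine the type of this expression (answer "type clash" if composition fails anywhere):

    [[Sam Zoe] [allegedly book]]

(t → (t → t))

[Sam Zoe]: functor Sam : (s → s), argument Zoe : s; result s.
[allegedly book]: functor book : (t → (s → (t → (t → t)))), argument allegedly : t; result (s → (t → (t → t))).
[[Sam Zoe] [allegedly book]]: functor [allegedly book] : (s → (t → (t → t))), argument [Sam Zoe] : s; result (t → (t → t)).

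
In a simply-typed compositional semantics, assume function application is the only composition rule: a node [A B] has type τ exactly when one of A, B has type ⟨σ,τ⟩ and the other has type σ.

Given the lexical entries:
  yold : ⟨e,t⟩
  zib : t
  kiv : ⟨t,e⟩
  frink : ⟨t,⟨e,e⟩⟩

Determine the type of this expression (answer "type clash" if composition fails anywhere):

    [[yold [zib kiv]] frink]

At [zib kiv], kiv : ⟨t,e⟩ takes zib : t, giving e.
At [yold [zib kiv]], yold : ⟨e,t⟩ takes [zib kiv] : e, giving t.
At [[yold [zib kiv]] frink], frink : ⟨t,⟨e,e⟩⟩ takes [yold [zib kiv]] : t, giving ⟨e,e⟩.

⟨e,e⟩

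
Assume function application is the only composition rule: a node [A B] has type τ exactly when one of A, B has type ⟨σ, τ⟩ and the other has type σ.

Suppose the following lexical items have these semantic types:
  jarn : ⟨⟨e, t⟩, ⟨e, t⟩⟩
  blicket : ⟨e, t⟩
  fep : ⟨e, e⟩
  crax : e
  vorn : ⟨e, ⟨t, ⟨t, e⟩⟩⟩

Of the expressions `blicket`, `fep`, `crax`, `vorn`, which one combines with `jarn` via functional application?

blicket

blicket — combines: jarn : ⟨⟨e, t⟩, ⟨e, t⟩⟩ takes blicket : ⟨e, t⟩ as argument, giving ⟨e, t⟩.
fep : ⟨e, e⟩ — does not combine with jarn.
crax : e — does not combine with jarn.
vorn : ⟨e, ⟨t, ⟨t, e⟩⟩⟩ — does not combine with jarn.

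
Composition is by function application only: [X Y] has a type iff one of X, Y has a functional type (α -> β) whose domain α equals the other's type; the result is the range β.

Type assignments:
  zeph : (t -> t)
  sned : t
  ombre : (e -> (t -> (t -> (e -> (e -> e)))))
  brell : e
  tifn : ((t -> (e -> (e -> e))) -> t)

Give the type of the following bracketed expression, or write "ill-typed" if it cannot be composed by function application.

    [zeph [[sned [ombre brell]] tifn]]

[ombre brell]: ombre is (e -> (t -> (t -> (e -> (e -> e))))), brell is e; result (t -> (t -> (e -> (e -> e)))).
[sned [ombre brell]]: [ombre brell] is (t -> (t -> (e -> (e -> e)))), sned is t; result (t -> (e -> (e -> e))).
[[sned [ombre brell]] tifn]: tifn is ((t -> (e -> (e -> e))) -> t), [sned [ombre brell]] is (t -> (e -> (e -> e))); result t.
[zeph [[sned [ombre brell]] tifn]]: zeph is (t -> t), [[sned [ombre brell]] tifn] is t; result t.

t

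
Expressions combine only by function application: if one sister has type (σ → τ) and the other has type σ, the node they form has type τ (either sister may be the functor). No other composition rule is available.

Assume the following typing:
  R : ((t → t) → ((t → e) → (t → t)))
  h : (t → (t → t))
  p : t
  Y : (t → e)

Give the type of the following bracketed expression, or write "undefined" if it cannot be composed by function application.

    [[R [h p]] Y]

[h p]: functor h : (t → (t → t)), argument p : t; result (t → t).
[R [h p]]: functor R : ((t → t) → ((t → e) → (t → t))), argument [h p] : (t → t); result ((t → e) → (t → t)).
[[R [h p]] Y]: functor [R [h p]] : ((t → e) → (t → t)), argument Y : (t → e); result (t → t).

(t → t)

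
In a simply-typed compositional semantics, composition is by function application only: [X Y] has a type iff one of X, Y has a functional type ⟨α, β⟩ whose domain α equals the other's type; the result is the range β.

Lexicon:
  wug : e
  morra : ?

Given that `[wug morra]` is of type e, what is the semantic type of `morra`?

⟨e, e⟩

[wug morra] is required to be e. wug : e cannot yield e as functor, so morra : ⟨e, e⟩.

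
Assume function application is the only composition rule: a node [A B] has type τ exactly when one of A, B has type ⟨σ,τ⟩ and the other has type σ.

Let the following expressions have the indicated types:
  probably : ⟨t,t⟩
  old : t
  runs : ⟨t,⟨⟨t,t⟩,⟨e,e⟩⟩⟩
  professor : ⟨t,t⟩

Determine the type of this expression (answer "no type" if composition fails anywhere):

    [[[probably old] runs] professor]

⟨e,e⟩

[probably old]: functor probably : ⟨t,t⟩, argument old : t; result t.
[[probably old] runs]: functor runs : ⟨t,⟨⟨t,t⟩,⟨e,e⟩⟩⟩, argument [probably old] : t; result ⟨⟨t,t⟩,⟨e,e⟩⟩.
[[[probably old] runs] professor]: functor [[probably old] runs] : ⟨⟨t,t⟩,⟨e,e⟩⟩, argument professor : ⟨t,t⟩; result ⟨e,e⟩.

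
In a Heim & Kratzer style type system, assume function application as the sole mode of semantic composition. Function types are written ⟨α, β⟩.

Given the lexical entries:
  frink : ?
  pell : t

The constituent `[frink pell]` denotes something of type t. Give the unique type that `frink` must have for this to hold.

⟨t, t⟩

[frink pell] must have type t. The sister pell has type t; that is not a function onto t, so frink must be the functor, of type ⟨t, t⟩.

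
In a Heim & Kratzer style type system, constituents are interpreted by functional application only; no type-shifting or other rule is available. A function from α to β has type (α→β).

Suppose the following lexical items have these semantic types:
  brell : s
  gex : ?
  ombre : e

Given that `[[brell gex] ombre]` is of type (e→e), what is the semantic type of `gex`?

For [[brell gex] ombre] to have type (e→e) with ombre of type e, [brell gex] must be the function: [brell gex] : (e→(e→e)).
For [brell gex] to have type (e→(e→e)) with brell of type s, gex must be the function: gex : (s→(e→(e→e))).

(s→(e→(e→e)))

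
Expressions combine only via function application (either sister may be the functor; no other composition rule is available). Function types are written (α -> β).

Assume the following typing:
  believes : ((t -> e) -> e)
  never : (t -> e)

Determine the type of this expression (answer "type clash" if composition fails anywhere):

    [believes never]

e

[believes never]: functor believes : ((t -> e) -> e), argument never : (t -> e); result e.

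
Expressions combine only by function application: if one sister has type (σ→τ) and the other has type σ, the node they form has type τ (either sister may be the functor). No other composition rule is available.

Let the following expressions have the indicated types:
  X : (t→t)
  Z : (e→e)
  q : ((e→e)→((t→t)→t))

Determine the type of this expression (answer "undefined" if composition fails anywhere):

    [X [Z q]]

t

[Z q] — q of type ((e→e)→((t→t)→t)) combines with Z of type (e→e): type ((t→t)→t).
[X [Z q]] — [Z q] of type ((t→t)→t) combines with X of type (t→t): type t.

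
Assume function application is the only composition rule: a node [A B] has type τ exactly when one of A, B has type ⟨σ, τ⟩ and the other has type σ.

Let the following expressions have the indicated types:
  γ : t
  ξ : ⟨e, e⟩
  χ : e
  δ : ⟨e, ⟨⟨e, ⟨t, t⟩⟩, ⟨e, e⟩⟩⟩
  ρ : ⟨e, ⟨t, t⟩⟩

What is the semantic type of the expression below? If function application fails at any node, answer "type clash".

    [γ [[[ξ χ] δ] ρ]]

type clash

[ξ χ] — ξ of type ⟨e, e⟩ combines with χ of type e: type e.
[[ξ χ] δ] — δ of type ⟨e, ⟨⟨e, ⟨t, t⟩⟩, ⟨e, e⟩⟩⟩ combines with [ξ χ] of type e: type ⟨⟨e, ⟨t, t⟩⟩, ⟨e, e⟩⟩.
[[[ξ χ] δ] ρ] — [[ξ χ] δ] of type ⟨⟨e, ⟨t, t⟩⟩, ⟨e, e⟩⟩ combines with ρ of type ⟨e, ⟨t, t⟩⟩: type ⟨e, e⟩.
At [γ [[[ξ χ] δ] ρ]]: neither t nor ⟨e, e⟩ can take the other as argument; the node is ill-typed.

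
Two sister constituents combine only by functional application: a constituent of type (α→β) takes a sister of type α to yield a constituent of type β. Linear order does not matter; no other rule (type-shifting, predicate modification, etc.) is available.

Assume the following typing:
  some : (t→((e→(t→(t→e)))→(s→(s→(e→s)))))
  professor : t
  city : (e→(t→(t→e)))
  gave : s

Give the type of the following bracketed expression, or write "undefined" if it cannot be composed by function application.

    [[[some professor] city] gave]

(s→(e→s))

[some professor]: functor some : (t→((e→(t→(t→e)))→(s→(s→(e→s))))), argument professor : t; result ((e→(t→(t→e)))→(s→(s→(e→s)))).
[[some professor] city]: functor [some professor] : ((e→(t→(t→e)))→(s→(s→(e→s)))), argument city : (e→(t→(t→e))); result (s→(s→(e→s))).
[[[some professor] city] gave]: functor [[some professor] city] : (s→(s→(e→s))), argument gave : s; result (s→(e→s)).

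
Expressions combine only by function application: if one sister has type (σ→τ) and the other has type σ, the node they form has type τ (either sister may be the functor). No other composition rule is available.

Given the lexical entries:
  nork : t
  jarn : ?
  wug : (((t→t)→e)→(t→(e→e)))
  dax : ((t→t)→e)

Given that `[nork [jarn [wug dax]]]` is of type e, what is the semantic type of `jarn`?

[nork [jarn [wug dax]]] is required to be e. nork : t cannot yield e as functor, so [jarn [wug dax]] : (t→e).
[jarn [wug dax]] is required to be (t→e). [wug dax] : (t→(e→e)) cannot yield (t→e) as functor, so jarn : ((t→(e→e))→(t→e)).

((t→(e→e))→(t→e))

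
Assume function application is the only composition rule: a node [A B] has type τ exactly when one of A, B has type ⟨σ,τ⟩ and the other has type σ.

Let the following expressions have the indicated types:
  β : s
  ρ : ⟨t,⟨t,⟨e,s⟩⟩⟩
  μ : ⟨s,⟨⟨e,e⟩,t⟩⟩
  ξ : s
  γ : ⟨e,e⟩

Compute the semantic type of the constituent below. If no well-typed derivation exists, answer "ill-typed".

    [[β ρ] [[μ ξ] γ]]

ill-typed

At [β ρ]: neither s nor ⟨t,⟨t,⟨e,s⟩⟩⟩ can take the other as argument; the node is ill-typed.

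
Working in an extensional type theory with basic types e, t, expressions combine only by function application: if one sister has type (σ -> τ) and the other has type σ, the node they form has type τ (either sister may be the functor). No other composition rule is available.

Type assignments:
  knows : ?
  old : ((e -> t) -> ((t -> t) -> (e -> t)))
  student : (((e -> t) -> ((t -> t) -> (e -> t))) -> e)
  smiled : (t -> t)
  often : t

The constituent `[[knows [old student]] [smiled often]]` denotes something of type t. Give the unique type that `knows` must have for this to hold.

At [[knows [old student]] [smiled often]] (required: t): [smiled often] is t, which is not a function with range t; hence [knows [old student]] is the functor — type (t -> t).
At [knows [old student]] (required: (t -> t)): [old student] is e, which is not a function with range (t -> t); hence knows is the functor — type (e -> (t -> t)).

(e -> (t -> t))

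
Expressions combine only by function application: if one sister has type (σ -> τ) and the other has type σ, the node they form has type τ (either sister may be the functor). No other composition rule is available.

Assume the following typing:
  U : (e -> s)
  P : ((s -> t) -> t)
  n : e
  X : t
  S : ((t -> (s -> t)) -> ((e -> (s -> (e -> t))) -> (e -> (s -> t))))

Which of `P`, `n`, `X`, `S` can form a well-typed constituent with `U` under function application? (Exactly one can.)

P : ((s -> t) -> t) — neither side's domain matches the other.
n — combines: U : (e -> s) takes n : e as argument, giving s.
X : t — neither side's domain matches the other.
S : ((t -> (s -> t)) -> ((e -> (s -> (e -> t))) -> (e -> (s -> t)))) — neither side's domain matches the other.

n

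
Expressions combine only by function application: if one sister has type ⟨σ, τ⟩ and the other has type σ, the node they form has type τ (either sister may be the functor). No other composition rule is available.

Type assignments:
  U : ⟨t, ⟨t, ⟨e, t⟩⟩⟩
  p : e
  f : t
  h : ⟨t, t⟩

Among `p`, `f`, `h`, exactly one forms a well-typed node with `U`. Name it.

p : e — neither side's domain matches the other.
f — combines: U : ⟨t, ⟨t, ⟨e, t⟩⟩⟩ takes f : t as argument, giving ⟨t, ⟨e, t⟩⟩.
h : ⟨t, t⟩ — neither side's domain matches the other.

f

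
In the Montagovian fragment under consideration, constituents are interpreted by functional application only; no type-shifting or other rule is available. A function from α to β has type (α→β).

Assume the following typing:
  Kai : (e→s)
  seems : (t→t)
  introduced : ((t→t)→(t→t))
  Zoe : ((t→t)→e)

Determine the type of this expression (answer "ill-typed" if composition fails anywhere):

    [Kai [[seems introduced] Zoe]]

s

[seems introduced]: introduced is ((t→t)→(t→t)), seems is (t→t); result (t→t).
[[seems introduced] Zoe]: Zoe is ((t→t)→e), [seems introduced] is (t→t); result e.
[Kai [[seems introduced] Zoe]]: Kai is (e→s), [[seems introduced] Zoe] is e; result s.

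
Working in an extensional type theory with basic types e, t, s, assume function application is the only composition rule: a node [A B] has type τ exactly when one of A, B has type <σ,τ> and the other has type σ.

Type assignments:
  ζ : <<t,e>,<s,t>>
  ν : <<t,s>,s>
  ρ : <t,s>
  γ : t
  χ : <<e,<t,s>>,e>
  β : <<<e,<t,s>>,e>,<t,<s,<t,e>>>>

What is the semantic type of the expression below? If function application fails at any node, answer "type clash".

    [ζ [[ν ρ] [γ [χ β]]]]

<s,t>

At [ν ρ], ν : <<t,s>,s> takes ρ : <t,s>, giving s.
At [χ β], β : <<<e,<t,s>>,e>,<t,<s,<t,e>>>> takes χ : <<e,<t,s>>,e>, giving <t,<s,<t,e>>>.
At [γ [χ β]], [χ β] : <t,<s,<t,e>>> takes γ : t, giving <s,<t,e>>.
At [[ν ρ] [γ [χ β]]], [γ [χ β]] : <s,<t,e>> takes [ν ρ] : s, giving <t,e>.
At [ζ [[ν ρ] [γ [χ β]]]], ζ : <<t,e>,<s,t>> takes [[ν ρ] [γ [χ β]]] : <t,e>, giving <s,t>.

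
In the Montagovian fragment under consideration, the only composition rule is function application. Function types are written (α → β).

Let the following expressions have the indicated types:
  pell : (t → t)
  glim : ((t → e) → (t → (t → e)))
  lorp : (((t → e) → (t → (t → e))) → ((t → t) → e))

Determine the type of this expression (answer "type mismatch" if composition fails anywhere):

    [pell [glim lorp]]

[glim lorp]: (((t → e) → (t → (t → e))) → ((t → t) → e)) applied to ((t → e) → (t → (t → e))) yields ((t → t) → e).
[pell [glim lorp]]: ((t → t) → e) applied to (t → t) yields e.

e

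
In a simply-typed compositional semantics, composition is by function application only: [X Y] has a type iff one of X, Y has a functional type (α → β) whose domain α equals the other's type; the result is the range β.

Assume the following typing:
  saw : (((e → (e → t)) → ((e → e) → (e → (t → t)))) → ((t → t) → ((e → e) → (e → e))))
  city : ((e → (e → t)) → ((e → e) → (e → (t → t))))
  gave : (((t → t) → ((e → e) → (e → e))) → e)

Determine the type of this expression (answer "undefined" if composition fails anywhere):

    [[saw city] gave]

e

At [saw city], saw : (((e → (e → t)) → ((e → e) → (e → (t → t)))) → ((t → t) → ((e → e) → (e → e)))) takes city : ((e → (e → t)) → ((e → e) → (e → (t → t)))), giving ((t → t) → ((e → e) → (e → e))).
At [[saw city] gave], gave : (((t → t) → ((e → e) → (e → e))) → e) takes [saw city] : ((t → t) → ((e → e) → (e → e))), giving e.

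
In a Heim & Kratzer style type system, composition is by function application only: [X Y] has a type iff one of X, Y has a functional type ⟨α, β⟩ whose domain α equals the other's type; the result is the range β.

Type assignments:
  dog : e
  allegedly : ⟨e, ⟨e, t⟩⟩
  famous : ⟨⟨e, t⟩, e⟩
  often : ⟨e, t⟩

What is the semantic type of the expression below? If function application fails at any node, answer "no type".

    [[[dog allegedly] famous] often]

t

[dog allegedly]: allegedly is ⟨e, ⟨e, t⟩⟩, dog is e; result ⟨e, t⟩.
[[dog allegedly] famous]: famous is ⟨⟨e, t⟩, e⟩, [dog allegedly] is ⟨e, t⟩; result e.
[[[dog allegedly] famous] often]: often is ⟨e, t⟩, [[dog allegedly] famous] is e; result t.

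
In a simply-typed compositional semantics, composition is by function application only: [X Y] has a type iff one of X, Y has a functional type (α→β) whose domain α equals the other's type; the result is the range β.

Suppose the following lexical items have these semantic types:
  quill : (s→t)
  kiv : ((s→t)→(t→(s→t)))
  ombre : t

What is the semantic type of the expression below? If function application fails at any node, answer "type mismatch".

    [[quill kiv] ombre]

(s→t)

At [quill kiv], kiv : ((s→t)→(t→(s→t))) takes quill : (s→t), giving (t→(s→t)).
At [[quill kiv] ombre], [quill kiv] : (t→(s→t)) takes ombre : t, giving (s→t).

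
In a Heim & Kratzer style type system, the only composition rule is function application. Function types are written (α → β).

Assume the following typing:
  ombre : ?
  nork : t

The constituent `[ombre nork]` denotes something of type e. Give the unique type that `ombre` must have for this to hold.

(t → e)

[ombre nork] must have type e. The sister nork has type t; that is not a function onto e, so ombre must be the functor, of type (t → e).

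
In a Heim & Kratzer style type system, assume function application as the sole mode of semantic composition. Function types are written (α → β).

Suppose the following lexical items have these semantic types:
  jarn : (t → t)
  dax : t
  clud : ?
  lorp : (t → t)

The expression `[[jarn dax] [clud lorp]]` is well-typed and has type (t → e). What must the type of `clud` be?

((t → t) → (t → (t → e)))

At [[jarn dax] [clud lorp]] (required: (t → e)): [jarn dax] is t, which is not a function with range (t → e); hence [clud lorp] is the functor — type (t → (t → e)).
At [clud lorp] (required: (t → (t → e))): lorp is (t → t), which is not a function with range (t → (t → e)); hence clud is the functor — type ((t → t) → (t → (t → e))).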